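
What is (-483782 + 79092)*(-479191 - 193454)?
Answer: 272212705050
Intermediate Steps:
(-483782 + 79092)*(-479191 - 193454) = -404690*(-672645) = 272212705050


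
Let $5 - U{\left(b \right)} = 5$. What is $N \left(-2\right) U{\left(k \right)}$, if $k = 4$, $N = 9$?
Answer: $0$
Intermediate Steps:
$U{\left(b \right)} = 0$ ($U{\left(b \right)} = 5 - 5 = 0$)
$N \left(-2\right) U{\left(k \right)} = 9 \left(-2\right) 0 = \left(-18\right) 0 = 0$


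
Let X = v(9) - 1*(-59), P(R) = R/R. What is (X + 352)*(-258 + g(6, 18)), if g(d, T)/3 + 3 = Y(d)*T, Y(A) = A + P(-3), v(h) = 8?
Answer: 46509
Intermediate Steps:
P(R) = 1
Y(A) = 1 + A (Y(A) = A + 1 = 1 + A)
g(d, T) = -9 + 3*T*(1 + d) (g(d, T) = -9 + 3*((1 + d)*T) = -9 + 3*(T*(1 + d)) = -9 + 3*T*(1 + d))
X = 67 (X = 8 - 1*(-59) = 8 + 59 = 67)
(X + 352)*(-258 + g(6, 18)) = (67 + 352)*(-258 + (-9 + 3*18*(1 + 6))) = 419*(-258 + (-9 + 3*18*7)) = 419*(-258 + (-9 + 378)) = 419*(-258 + 369) = 419*111 = 46509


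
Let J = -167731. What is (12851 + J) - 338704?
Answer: -493584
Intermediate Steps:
(12851 + J) - 338704 = (12851 - 167731) - 338704 = -154880 - 338704 = -493584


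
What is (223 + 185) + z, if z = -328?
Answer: 80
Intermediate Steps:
(223 + 185) + z = (223 + 185) - 328 = 408 - 328 = 80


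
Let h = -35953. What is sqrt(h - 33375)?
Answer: 4*I*sqrt(4333) ≈ 263.3*I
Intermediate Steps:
sqrt(h - 33375) = sqrt(-35953 - 33375) = sqrt(-69328) = 4*I*sqrt(4333)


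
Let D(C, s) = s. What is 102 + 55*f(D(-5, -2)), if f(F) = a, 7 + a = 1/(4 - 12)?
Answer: -2319/8 ≈ -289.88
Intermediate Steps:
a = -57/8 (a = -7 + 1/(4 - 12) = -7 + 1/(-8) = -7 - ⅛ = -57/8 ≈ -7.1250)
f(F) = -57/8
102 + 55*f(D(-5, -2)) = 102 + 55*(-57/8) = 102 - 3135/8 = -2319/8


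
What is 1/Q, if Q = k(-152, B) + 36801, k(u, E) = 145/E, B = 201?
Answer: 201/7397146 ≈ 2.7173e-5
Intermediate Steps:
Q = 7397146/201 (Q = 145/201 + 36801 = 7397146/201 ≈ 36802.)
1/Q = 1/(7397146/201) = 201/7397146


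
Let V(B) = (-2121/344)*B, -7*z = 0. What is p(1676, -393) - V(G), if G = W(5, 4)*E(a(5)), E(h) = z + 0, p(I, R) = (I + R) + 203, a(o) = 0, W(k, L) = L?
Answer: 1486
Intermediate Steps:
z = 0 (z = -⅐*0 = 0)
p(I, R) = 203 + I + R
E(h) = 0 (E(h) = 0 + 0 = 0)
G = 0 (G = 4*0 = 0)
V(B) = -2121*B/344 (V(B) = (-2121*1/344)*B = -2121*B/344)
p(1676, -393) - V(G) = (203 + 1676 - 393) - (-2121)*0/344 = 1486 - 1*0 = 1486 + 0 = 1486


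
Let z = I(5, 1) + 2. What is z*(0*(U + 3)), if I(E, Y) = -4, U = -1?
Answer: 0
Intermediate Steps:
z = -2 (z = -4 + 2 = -2)
z*(0*(U + 3)) = -0*(-1 + 3) = -0*2 = -2*0 = 0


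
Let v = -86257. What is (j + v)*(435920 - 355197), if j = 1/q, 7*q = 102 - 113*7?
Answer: -4797455070840/689 ≈ -6.9629e+9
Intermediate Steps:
q = -689/7 (q = (102 - 113*7)/7 = (102 - 791)/7 = (⅐)*(-689) = -689/7 ≈ -98.429)
j = -7/689 (j = 1/(-689/7) = -7/689 ≈ -0.010160)
(j + v)*(435920 - 355197) = (-7/689 - 86257)*(435920 - 355197) = -59431080/689*80723 = -4797455070840/689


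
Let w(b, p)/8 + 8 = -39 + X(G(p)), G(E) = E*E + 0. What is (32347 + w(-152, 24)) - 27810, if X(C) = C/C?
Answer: 4169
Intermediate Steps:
G(E) = E² (G(E) = E² + 0 = E²)
X(C) = 1
w(b, p) = -368 (w(b, p) = -64 + 8*(-39 + 1) = -64 + 8*(-38) = -64 - 304 = -368)
(32347 + w(-152, 24)) - 27810 = (32347 - 368) - 27810 = 31979 - 27810 = 4169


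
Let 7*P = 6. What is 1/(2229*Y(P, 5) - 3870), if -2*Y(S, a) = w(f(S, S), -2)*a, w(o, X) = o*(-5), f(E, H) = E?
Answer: 7/140085 ≈ 4.9970e-5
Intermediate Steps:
w(o, X) = -5*o
P = 6/7 (P = (⅐)*6 = 6/7 ≈ 0.85714)
Y(S, a) = 5*S*a/2 (Y(S, a) = -(-5*S)*a/2 = -(-5)*S*a/2 = 5*S*a/2)
1/(2229*Y(P, 5) - 3870) = 1/(2229*((5/2)*(6/7)*5) - 3870) = 1/(2229*(75/7) - 3870) = 1/(167175/7 - 3870) = 1/(140085/7) = 7/140085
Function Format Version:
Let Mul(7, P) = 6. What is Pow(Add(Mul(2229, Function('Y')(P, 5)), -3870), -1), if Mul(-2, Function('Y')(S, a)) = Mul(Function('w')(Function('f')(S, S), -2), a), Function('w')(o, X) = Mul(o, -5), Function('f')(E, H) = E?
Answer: Rational(7, 140085) ≈ 4.9970e-5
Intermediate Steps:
Function('w')(o, X) = Mul(-5, o)
P = Rational(6, 7) (P = Mul(Rational(1, 7), 6) = Rational(6, 7) ≈ 0.85714)
Function('Y')(S, a) = Mul(Rational(5, 2), S, a) (Function('Y')(S, a) = Mul(Rational(-1, 2), Mul(Mul(-5, S), a)) = Mul(Rational(-1, 2), Mul(-5, S, a)) = Mul(Rational(5, 2), S, a))
Pow(Add(Mul(2229, Function('Y')(P, 5)), -3870), -1) = Pow(Add(Mul(2229, Mul(Rational(5, 2), Rational(6, 7), 5)), -3870), -1) = Pow(Add(Mul(2229, Rational(75, 7)), -3870), -1) = Pow(Add(Rational(167175, 7), -3870), -1) = Pow(Rational(140085, 7), -1) = Rational(7, 140085)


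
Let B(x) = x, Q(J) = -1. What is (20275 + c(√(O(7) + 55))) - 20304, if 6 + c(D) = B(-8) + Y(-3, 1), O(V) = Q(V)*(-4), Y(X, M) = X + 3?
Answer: -43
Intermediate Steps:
Y(X, M) = 3 + X
O(V) = 4 (O(V) = -1*(-4) = 4)
c(D) = -14 (c(D) = -6 + (-8 + (3 - 3)) = -6 + (-8 + 0) = -6 - 8 = -14)
(20275 + c(√(O(7) + 55))) - 20304 = (20275 - 14) - 20304 = 20261 - 20304 = -43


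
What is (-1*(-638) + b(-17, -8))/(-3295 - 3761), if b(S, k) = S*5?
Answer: -79/1008 ≈ -0.078373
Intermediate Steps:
b(S, k) = 5*S
(-1*(-638) + b(-17, -8))/(-3295 - 3761) = (-1*(-638) + 5*(-17))/(-3295 - 3761) = (638 - 85)/(-7056) = 553*(-1/7056) = -79/1008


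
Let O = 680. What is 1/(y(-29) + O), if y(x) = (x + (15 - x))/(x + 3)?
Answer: 26/17665 ≈ 0.0014718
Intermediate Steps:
y(x) = 15/(3 + x)
1/(y(-29) + O) = 1/(15/(3 - 29) + 680) = 1/(15/(-26) + 680) = 1/(15*(-1/26) + 680) = 1/(-15/26 + 680) = 1/(17665/26) = 26/17665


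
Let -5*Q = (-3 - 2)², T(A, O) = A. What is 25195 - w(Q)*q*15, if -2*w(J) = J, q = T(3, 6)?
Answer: 50165/2 ≈ 25083.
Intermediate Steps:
q = 3
Q = -5 (Q = -(-3 - 2)²/5 = -⅕*(-5)² = -⅕*25 = -5)
w(J) = -J/2
25195 - w(Q)*q*15 = 25195 - -½*(-5)*3*15 = 25195 - (5/2)*3*15 = 25195 - 15*15/2 = 25195 - 1*225/2 = 25195 - 225/2 = 50165/2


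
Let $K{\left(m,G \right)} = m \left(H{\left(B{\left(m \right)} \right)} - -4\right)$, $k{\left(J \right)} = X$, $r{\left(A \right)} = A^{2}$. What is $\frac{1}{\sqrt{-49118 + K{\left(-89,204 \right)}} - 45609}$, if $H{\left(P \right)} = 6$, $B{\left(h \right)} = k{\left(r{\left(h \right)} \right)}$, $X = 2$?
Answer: $- \frac{45609}{2080230889} - \frac{2 i \sqrt{12502}}{2080230889} \approx -2.1925 \cdot 10^{-5} - 1.075 \cdot 10^{-7} i$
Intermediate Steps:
$k{\left(J \right)} = 2$
$B{\left(h \right)} = 2$
$K{\left(m,G \right)} = 10 m$ ($K{\left(m,G \right)} = m \left(6 - -4\right) = m \left(6 + 4\right) = m 10 = 10 m$)
$\frac{1}{\sqrt{-49118 + K{\left(-89,204 \right)}} - 45609} = \frac{1}{\sqrt{-49118 + 10 \left(-89\right)} - 45609} = \frac{1}{\sqrt{-49118 - 890} - 45609} = \frac{1}{\sqrt{-50008} - 45609} = \frac{1}{2 i \sqrt{12502} - 45609} = \frac{1}{-45609 + 2 i \sqrt{12502}}$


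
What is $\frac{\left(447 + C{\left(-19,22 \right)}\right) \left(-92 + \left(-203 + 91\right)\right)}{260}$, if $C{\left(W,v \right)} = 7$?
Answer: $- \frac{23154}{65} \approx -356.22$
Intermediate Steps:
$\frac{\left(447 + C{\left(-19,22 \right)}\right) \left(-92 + \left(-203 + 91\right)\right)}{260} = \frac{\left(447 + 7\right) \left(-92 + \left(-203 + 91\right)\right)}{260} = 454 \left(-92 - 112\right) \frac{1}{260} = 454 \left(-204\right) \frac{1}{260} = \left(-92616\right) \frac{1}{260} = - \frac{23154}{65}$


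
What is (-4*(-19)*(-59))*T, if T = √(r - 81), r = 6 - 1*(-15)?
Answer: -8968*I*√15 ≈ -34733.0*I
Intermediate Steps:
r = 21 (r = 6 + 15 = 21)
T = 2*I*√15 (T = √(21 - 81) = √(-60) = 2*I*√15 ≈ 7.746*I)
(-4*(-19)*(-59))*T = (-4*(-19)*(-59))*(2*I*√15) = (76*(-59))*(2*I*√15) = -8968*I*√15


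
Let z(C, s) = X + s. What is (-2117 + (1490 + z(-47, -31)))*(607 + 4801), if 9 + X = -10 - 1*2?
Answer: -3672032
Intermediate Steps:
X = -21 (X = -9 + (-10 - 1*2) = -9 + (-10 - 2) = -9 - 12 = -21)
z(C, s) = -21 + s
(-2117 + (1490 + z(-47, -31)))*(607 + 4801) = (-2117 + (1490 + (-21 - 31)))*(607 + 4801) = (-2117 + (1490 - 52))*5408 = (-2117 + 1438)*5408 = -679*5408 = -3672032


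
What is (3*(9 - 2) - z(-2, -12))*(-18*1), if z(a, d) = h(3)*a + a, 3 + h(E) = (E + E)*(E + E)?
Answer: -1602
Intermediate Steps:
h(E) = -3 + 4*E² (h(E) = -3 + (E + E)*(E + E) = -3 + (2*E)*(2*E) = -3 + 4*E²)
z(a, d) = 34*a (z(a, d) = (-3 + 4*3²)*a + a = (-3 + 4*9)*a + a = (-3 + 36)*a + a = 33*a + a = 34*a)
(3*(9 - 2) - z(-2, -12))*(-18*1) = (3*(9 - 2) - 34*(-2))*(-18*1) = (3*7 - 1*(-68))*(-18) = (21 + 68)*(-18) = 89*(-18) = -1602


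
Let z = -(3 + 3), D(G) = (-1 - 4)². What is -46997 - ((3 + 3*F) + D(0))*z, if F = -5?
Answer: -46919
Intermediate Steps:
D(G) = 25 (D(G) = (-5)² = 25)
z = -6 (z = -1*6 = -6)
-46997 - ((3 + 3*F) + D(0))*z = -46997 - ((3 + 3*(-5)) + 25)*(-6) = -46997 - ((3 - 15) + 25)*(-6) = -46997 - (-12 + 25)*(-6) = -46997 - 13*(-6) = -46997 - 1*(-78) = -46997 + 78 = -46919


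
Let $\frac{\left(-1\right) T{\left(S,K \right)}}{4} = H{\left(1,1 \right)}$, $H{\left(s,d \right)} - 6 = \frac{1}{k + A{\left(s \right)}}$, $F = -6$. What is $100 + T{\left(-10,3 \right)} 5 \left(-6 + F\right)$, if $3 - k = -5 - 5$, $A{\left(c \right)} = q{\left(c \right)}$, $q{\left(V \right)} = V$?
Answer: $\frac{10900}{7} \approx 1557.1$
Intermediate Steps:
$A{\left(c \right)} = c$
$k = 13$ ($k = 3 - \left(-5 - 5\right) = 3 - -10 = 3 + 10 = 13$)
$H{\left(s,d \right)} = 6 + \frac{1}{13 + s}$
$T{\left(S,K \right)} = - \frac{170}{7}$ ($T{\left(S,K \right)} = - 4 \frac{79 + 6 \cdot 1}{13 + 1} = - 4 \frac{79 + 6}{14} = - 4 \cdot \frac{1}{14} \cdot 85 = \left(-4\right) \frac{85}{14} = - \frac{170}{7}$)
$100 + T{\left(-10,3 \right)} 5 \left(-6 + F\right) = 100 - \frac{170 \cdot 5 \left(-6 - 6\right)}{7} = 100 - \frac{170 \cdot 5 \left(-12\right)}{7} = 100 - - \frac{10200}{7} = 100 + \frac{10200}{7} = \frac{10900}{7}$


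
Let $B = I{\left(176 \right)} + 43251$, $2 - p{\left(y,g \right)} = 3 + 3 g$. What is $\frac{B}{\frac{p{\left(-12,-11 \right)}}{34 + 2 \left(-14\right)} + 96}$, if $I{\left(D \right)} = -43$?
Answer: $\frac{16203}{38} \approx 426.39$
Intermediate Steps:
$p{\left(y,g \right)} = -1 - 3 g$ ($p{\left(y,g \right)} = 2 - \left(3 + 3 g\right) = -1 - 3 g$)
$B = 43208$ ($B = -43 + 43251 = 43208$)
$\frac{B}{\frac{p{\left(-12,-11 \right)}}{34 + 2 \left(-14\right)} + 96} = \frac{43208}{\frac{-1 - -33}{34 + 2 \left(-14\right)} + 96} = \frac{43208}{\frac{-1 + 33}{34 - 28} + 96} = \frac{43208}{\frac{1}{6} \cdot 32 + 96} = \frac{43208}{\frac{16}{3} + 96} = \frac{43208}{\frac{304}{3}} = 43208 \cdot \frac{3}{304} = \frac{16203}{38}$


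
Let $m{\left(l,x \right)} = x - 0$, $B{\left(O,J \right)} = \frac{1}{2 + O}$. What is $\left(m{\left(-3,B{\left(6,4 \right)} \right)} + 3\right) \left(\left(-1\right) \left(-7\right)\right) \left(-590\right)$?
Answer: $- \frac{51625}{4} \approx -12906.0$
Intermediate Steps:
$m{\left(l,x \right)} = x$ ($m{\left(l,x \right)} = x + 0 = x$)
$\left(m{\left(-3,B{\left(6,4 \right)} \right)} + 3\right) \left(\left(-1\right) \left(-7\right)\right) \left(-590\right) = \left(\frac{1}{2 + 6} + 3\right) \left(\left(-1\right) \left(-7\right)\right) \left(-590\right) = \left(\frac{1}{8} + 3\right) 7 \left(-590\right) = \frac{25}{8} \cdot 7 \left(-590\right) = \frac{175}{8} \left(-590\right) = - \frac{51625}{4}$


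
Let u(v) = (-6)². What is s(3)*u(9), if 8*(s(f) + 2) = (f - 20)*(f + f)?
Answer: -531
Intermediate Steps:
u(v) = 36
s(f) = -2 + f*(-20 + f)/4 (s(f) = -2 + ((f - 20)*(f + f))/8 = -2 + ((-20 + f)*(2*f))/8 = -2 + (2*f*(-20 + f))/8 = -2 + f*(-20 + f)/4)
s(3)*u(9) = (-2 - 5*3 + (¼)*3²)*36 = (-2 - 15 + (¼)*9)*36 = (-2 - 15 + 9/4)*36 = -59/4*36 = -531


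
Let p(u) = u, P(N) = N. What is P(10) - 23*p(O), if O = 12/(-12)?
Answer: 33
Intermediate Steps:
O = -1 (O = 12*(-1/12) = -1)
P(10) - 23*p(O) = 10 - 23*(-1) = 10 + 23 = 33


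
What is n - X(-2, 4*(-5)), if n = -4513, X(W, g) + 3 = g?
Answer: -4490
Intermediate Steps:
X(W, g) = -3 + g
n - X(-2, 4*(-5)) = -4513 - (-3 + 4*(-5)) = -4513 - (-3 - 20) = -4513 - 1*(-23) = -4513 + 23 = -4490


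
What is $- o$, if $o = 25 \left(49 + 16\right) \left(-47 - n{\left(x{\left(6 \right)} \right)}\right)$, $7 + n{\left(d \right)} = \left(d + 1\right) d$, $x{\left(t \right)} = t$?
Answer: $133250$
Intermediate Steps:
$n{\left(d \right)} = -7 + d \left(1 + d\right)$ ($n{\left(d \right)} = -7 + \left(d + 1\right) d = -7 + \left(1 + d\right) d = -7 + d \left(1 + d\right)$)
$o = -133250$ ($o = 25 \left(49 + 16\right) \left(-47 - \left(-7 + 6 + 6^{2}\right)\right) = 25 \cdot 65 \left(-47 - \left(-7 + 6 + 36\right)\right) = 1625 \left(-47 - 35\right) = 1625 \left(-82\right) = -133250$)
$- o = \left(-1\right) \left(-133250\right) = 133250$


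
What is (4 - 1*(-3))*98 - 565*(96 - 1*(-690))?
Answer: -443404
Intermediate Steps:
(4 - 1*(-3))*98 - 565*(96 - 1*(-690)) = (4 + 3)*98 - 565*(96 + 690) = 7*98 - 565*786 = 686 - 444090 = -443404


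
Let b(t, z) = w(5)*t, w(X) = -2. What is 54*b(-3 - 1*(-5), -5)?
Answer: -216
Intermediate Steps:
b(t, z) = -2*t
54*b(-3 - 1*(-5), -5) = 54*(-2*(-3 - 1*(-5))) = 54*(-2*(-3 + 5)) = 54*(-2*2) = 54*(-4) = -216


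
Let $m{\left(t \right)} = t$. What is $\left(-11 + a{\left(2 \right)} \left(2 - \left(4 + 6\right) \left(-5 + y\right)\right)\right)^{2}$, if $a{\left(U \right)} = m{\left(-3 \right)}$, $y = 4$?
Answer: $2209$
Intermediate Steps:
$a{\left(U \right)} = -3$
$\left(-11 + a{\left(2 \right)} \left(2 - \left(4 + 6\right) \left(-5 + y\right)\right)\right)^{2} = \left(-11 - 3 \left(2 - \left(4 + 6\right) \left(-5 + 4\right)\right)\right)^{2} = \left(-11 - 3 \left(2 - 10 \left(-1\right)\right)\right)^{2} = \left(-11 - 3 \left(2 - -10\right)\right)^{2} = \left(-11 - 3 \left(2 + 10\right)\right)^{2} = \left(-11 - 36\right)^{2} = \left(-47\right)^{2} = 2209$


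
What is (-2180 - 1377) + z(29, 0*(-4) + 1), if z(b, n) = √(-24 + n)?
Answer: -3557 + I*√23 ≈ -3557.0 + 4.7958*I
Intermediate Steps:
(-2180 - 1377) + z(29, 0*(-4) + 1) = (-2180 - 1377) + √(-24 + (0*(-4) + 1)) = -3557 + √(-24 + (0 + 1)) = -3557 + √(-24 + 1) = -3557 + √(-23) = -3557 + I*√23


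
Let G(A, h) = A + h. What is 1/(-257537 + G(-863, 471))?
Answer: -1/257929 ≈ -3.8770e-6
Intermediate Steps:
1/(-257537 + G(-863, 471)) = 1/(-257537 + (-863 + 471)) = 1/(-257537 - 392) = 1/(-257929) = -1/257929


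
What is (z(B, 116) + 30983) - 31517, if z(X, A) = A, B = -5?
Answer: -418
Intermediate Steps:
(z(B, 116) + 30983) - 31517 = (116 + 30983) - 31517 = 31099 - 31517 = -418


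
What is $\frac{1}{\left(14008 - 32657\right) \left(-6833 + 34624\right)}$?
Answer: $- \frac{1}{518274359} \approx -1.9295 \cdot 10^{-9}$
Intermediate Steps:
$\frac{1}{\left(14008 - 32657\right) \left(-6833 + 34624\right)} = \frac{1}{\left(-18649\right) 27791} = \frac{1}{-518274359} = - \frac{1}{518274359}$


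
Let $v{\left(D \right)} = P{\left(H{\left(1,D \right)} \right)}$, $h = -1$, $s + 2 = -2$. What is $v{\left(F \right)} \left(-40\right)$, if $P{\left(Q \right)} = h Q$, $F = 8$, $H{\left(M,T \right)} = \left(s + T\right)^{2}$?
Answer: $640$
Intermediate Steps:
$s = -4$ ($s = -2 - 2 = -4$)
$H{\left(M,T \right)} = \left(-4 + T\right)^{2}$
$P{\left(Q \right)} = - Q$
$v{\left(D \right)} = - \left(-4 + D\right)^{2}$
$v{\left(F \right)} \left(-40\right) = - \left(-4 + 8\right)^{2} \left(-40\right) = - 4^{2} \left(-40\right) = \left(-1\right) 16 \left(-40\right) = \left(-16\right) \left(-40\right) = 640$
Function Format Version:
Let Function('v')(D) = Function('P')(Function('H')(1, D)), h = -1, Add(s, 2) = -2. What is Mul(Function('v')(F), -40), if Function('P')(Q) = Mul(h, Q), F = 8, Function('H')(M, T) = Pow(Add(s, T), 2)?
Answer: 640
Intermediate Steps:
s = -4 (s = Add(-2, -2) = -4)
Function('H')(M, T) = Pow(Add(-4, T), 2)
Function('P')(Q) = Mul(-1, Q)
Function('v')(D) = Mul(-1, Pow(Add(-4, D), 2))
Mul(Function('v')(F), -40) = Mul(Mul(-1, Pow(Add(-4, 8), 2)), -40) = Mul(Mul(-1, Pow(4, 2)), -40) = Mul(Mul(-1, 16), -40) = Mul(-16, -40) = 640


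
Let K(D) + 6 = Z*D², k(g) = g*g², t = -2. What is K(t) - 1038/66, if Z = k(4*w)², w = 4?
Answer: 738197265/11 ≈ 6.7109e+7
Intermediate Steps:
k(g) = g³
Z = 16777216 (Z = ((4*4)³)² = (16³)² = 4096² = 16777216)
K(D) = -6 + 16777216*D²
K(t) - 1038/66 = (-6 + 16777216*(-2)²) - 1038/66 = (-6 + 16777216*4) - 1038/66 = (-6 + 67108864) - 3*173/33 = 67108858 - 173/11 = 738197265/11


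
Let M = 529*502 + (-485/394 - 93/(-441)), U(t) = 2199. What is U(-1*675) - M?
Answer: -15253167481/57918 ≈ -2.6336e+5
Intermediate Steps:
M = 15380529163/57918 (M = 265558 + (-485*1/394 - 93*(-1/441)) = 265558 + (-485/394 + 31/147) = 265558 - 59081/57918 = 15380529163/57918 ≈ 2.6556e+5)
U(-1*675) - M = 2199 - 1*15380529163/57918 = 2199 - 15380529163/57918 = -15253167481/57918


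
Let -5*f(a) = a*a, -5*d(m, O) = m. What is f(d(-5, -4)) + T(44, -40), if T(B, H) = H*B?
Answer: -8801/5 ≈ -1760.2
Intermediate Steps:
d(m, O) = -m/5
T(B, H) = B*H
f(a) = -a**2/5 (f(a) = -a*a/5 = -a**2/5)
f(d(-5, -4)) + T(44, -40) = -(-1/5*(-5))**2/5 + 44*(-40) = -1/5*1**2 - 1760 = -1/5*1 - 1760 = -1/5 - 1760 = -8801/5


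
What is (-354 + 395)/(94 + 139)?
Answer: 41/233 ≈ 0.17597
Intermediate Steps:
(-354 + 395)/(94 + 139) = 41/233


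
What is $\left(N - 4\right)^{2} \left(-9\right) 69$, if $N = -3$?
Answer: $-30429$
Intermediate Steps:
$\left(N - 4\right)^{2} \left(-9\right) 69 = \left(-3 - 4\right)^{2} \left(-9\right) 69 = \left(-7\right)^{2} \left(-9\right) 69 = 49 \left(-9\right) 69 = \left(-441\right) 69 = -30429$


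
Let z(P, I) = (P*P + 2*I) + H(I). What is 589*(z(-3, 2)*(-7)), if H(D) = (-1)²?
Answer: -57722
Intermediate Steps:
H(D) = 1
z(P, I) = 1 + P² + 2*I (z(P, I) = (P*P + 2*I) + 1 = (P² + 2*I) + 1 = 1 + P² + 2*I)
589*(z(-3, 2)*(-7)) = 589*((1 + (-3)² + 2*2)*(-7)) = 589*((1 + 9 + 4)*(-7)) = 589*(14*(-7)) = 589*(-98) = -57722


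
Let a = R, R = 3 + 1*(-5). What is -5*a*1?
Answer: 10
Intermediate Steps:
R = -2 (R = 3 - 5 = -2)
a = -2
-5*a*1 = -5*(-2)*1 = 10*1 = 10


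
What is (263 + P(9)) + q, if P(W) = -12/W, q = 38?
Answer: 899/3 ≈ 299.67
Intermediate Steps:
(263 + P(9)) + q = (263 - 12/9) + 38 = (263 - 12*1/9) + 38 = (263 - 4/3) + 38 = 785/3 + 38 = 899/3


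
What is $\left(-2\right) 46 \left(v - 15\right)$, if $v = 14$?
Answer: $92$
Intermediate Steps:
$\left(-2\right) 46 \left(v - 15\right) = \left(-2\right) 46 \left(14 - 15\right) = - 92 \left(14 - 15\right) = \left(-92\right) \left(-1\right) = 92$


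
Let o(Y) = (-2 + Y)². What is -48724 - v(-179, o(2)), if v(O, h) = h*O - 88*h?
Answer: -48724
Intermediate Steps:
v(O, h) = -88*h + O*h (v(O, h) = O*h - 88*h = -88*h + O*h)
-48724 - v(-179, o(2)) = -48724 - (-2 + 2)²*(-88 - 179) = -48724 - 0²*(-267) = -48724 - 0*(-267) = -48724 - 1*0 = -48724 + 0 = -48724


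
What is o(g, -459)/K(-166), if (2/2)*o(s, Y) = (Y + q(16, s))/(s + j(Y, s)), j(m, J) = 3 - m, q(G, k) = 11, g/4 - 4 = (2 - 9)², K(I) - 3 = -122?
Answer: 32/5729 ≈ 0.0055856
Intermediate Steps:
K(I) = -119 (K(I) = 3 - 122 = -119)
g = 212 (g = 16 + 4*(2 - 9)² = 16 + 4*(-7)² = 16 + 4*49 = 16 + 196 = 212)
o(s, Y) = (11 + Y)/(3 + s - Y) (o(s, Y) = (Y + 11)/(s + (3 - Y)) = (11 + Y)/(3 + s - Y))
o(g, -459)/K(-166) = ((11 - 459)/(3 + 212 - 1*(-459)))/(-119) = (-448/(3 + 212 + 459))*(-1/119) = (-448/674)*(-1/119) = ((1/674)*(-448))*(-1/119) = -224/337*(-1/119) = 32/5729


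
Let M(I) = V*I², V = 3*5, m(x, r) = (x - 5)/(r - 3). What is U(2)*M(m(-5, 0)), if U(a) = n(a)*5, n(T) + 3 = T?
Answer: -2500/3 ≈ -833.33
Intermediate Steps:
n(T) = -3 + T
m(x, r) = (-5 + x)/(-3 + r)
U(a) = -15 + 5*a (U(a) = (-3 + a)*5 = -15 + 5*a)
V = 15
M(I) = 15*I²
U(2)*M(m(-5, 0)) = (-15 + 5*2)*(15*((-5 - 5)/(-3 + 0))²) = (-15 + 10)*(15*(-10/(-3))²) = -75*(-⅓*(-10))² = -75*(10/3)² = -75*100/9 = -5*500/3 = -2500/3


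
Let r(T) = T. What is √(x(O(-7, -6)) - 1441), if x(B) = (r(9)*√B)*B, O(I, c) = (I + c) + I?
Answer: √(-1441 - 360*I*√5) ≈ 10.237 - 39.317*I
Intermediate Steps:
O(I, c) = c + 2*I
x(B) = 9*B^(3/2) (x(B) = (9*√B)*B = 9*B^(3/2))
√(x(O(-7, -6)) - 1441) = √(9*(-6 + 2*(-7))^(3/2) - 1441) = √(9*(-6 - 14)^(3/2) - 1441) = √(9*(-20)^(3/2) - 1441) = √(9*(-40*I*√5) - 1441) = √(-360*I*√5 - 1441) = √(-1441 - 360*I*√5)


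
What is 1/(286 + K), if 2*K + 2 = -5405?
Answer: -2/4835 ≈ -0.00041365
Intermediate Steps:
K = -5407/2 (K = -1 + (½)*(-5405) = -1 - 5405/2 = -5407/2 ≈ -2703.5)
1/(286 + K) = 1/(286 - 5407/2) = 1/(-4835/2) = -2/4835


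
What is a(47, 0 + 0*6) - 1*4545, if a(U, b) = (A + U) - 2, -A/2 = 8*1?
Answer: -4516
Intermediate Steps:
A = -16 ≈ -16.000
a(U, b) = -18 + U (a(U, b) = (-16 + U) - 2 = -18 + U)
a(47, 0 + 0*6) - 1*4545 = (-18 + 47) - 1*4545 = 29 - 4545 = -4516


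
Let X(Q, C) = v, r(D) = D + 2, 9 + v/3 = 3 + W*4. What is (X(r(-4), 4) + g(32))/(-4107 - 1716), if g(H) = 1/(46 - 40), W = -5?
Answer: 467/34938 ≈ 0.013367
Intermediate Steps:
v = -78 (v = -27 + 3*(3 - 5*4) = -27 + 3*(3 - 20) = -27 + 3*(-17) = -27 - 51 = -78)
r(D) = 2 + D
X(Q, C) = -78
g(H) = ⅙ (g(H) = 1/6 = ⅙)
(X(r(-4), 4) + g(32))/(-4107 - 1716) = (-78 + ⅙)/(-4107 - 1716) = -467/6/(-5823) = -467/6*(-1/5823) = 467/34938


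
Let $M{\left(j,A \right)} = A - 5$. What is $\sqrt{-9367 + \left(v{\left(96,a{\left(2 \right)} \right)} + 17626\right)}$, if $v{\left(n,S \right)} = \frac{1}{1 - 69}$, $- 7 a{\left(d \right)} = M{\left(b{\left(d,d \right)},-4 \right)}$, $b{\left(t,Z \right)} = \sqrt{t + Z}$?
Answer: $\frac{\sqrt{9547387}}{34} \approx 90.879$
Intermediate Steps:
$b{\left(t,Z \right)} = \sqrt{Z + t}$
$M{\left(j,A \right)} = -5 + A$
$a{\left(d \right)} = \frac{9}{7}$ ($a{\left(d \right)} = - \frac{-5 - 4}{7} = \left(- \frac{1}{7}\right) \left(-9\right) = \frac{9}{7}$)
$v{\left(n,S \right)} = - \frac{1}{68}$ ($v{\left(n,S \right)} = \frac{1}{1 - 69} = \frac{1}{-68} = - \frac{1}{68}$)
$\sqrt{-9367 + \left(v{\left(96,a{\left(2 \right)} \right)} + 17626\right)} = \sqrt{-9367 + \left(- \frac{1}{68} + 17626\right)} = \sqrt{-9367 + \frac{1198567}{68}} = \sqrt{\frac{561611}{68}} = \frac{\sqrt{9547387}}{34}$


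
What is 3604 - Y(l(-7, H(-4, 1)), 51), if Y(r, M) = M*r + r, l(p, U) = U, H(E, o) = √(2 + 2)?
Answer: 3500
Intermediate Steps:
H(E, o) = 2 (H(E, o) = √4 = 2)
Y(r, M) = r + M*r
3604 - Y(l(-7, H(-4, 1)), 51) = 3604 - 2*(1 + 51) = 3604 - 2*52 = 3604 - 1*104 = 3604 - 104 = 3500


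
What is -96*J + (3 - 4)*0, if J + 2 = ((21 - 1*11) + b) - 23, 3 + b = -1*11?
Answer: 2784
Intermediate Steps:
b = -14 (b = -3 - 1*11 = -3 - 11 = -14)
J = -29 (J = -2 + (((21 - 1*11) - 14) - 23) = -2 + (((21 - 11) - 14) - 23) = -2 + ((10 - 14) - 23) = -2 + (-4 - 23) = -2 - 27 = -29)
-96*J + (3 - 4)*0 = -96*(-29) + (3 - 4)*0 = 2784 - 1*0 = 2784 + 0 = 2784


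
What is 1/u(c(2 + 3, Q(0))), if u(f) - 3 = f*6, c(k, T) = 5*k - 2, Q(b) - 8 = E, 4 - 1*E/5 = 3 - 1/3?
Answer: 1/141 ≈ 0.0070922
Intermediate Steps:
E = 20/3 (E = 20 - 5*(3 - 1/3) = 20 - 5*8/3 = 20 - 40/3 = 20/3 ≈ 6.6667)
Q(b) = 44/3 (Q(b) = 8 + 20/3 = 44/3)
c(k, T) = -2 + 5*k
u(f) = 3 + 6*f (u(f) = 3 + f*6 = 3 + 6*f)
1/u(c(2 + 3, Q(0))) = 1/(3 + 6*(-2 + 5*(2 + 3))) = 1/(3 + 6*(-2 + 5*5)) = 1/(3 + 6*(-2 + 25)) = 1/(3 + 6*23) = 1/(3 + 138) = 1/141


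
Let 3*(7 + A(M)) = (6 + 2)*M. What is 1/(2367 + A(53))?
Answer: 3/7504 ≈ 0.00039979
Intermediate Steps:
A(M) = -7 + 8*M/3 (A(M) = -7 + ((6 + 2)*M)/3 = -7 + (8*M)/3 = -7 + 8*M/3)
1/(2367 + A(53)) = 1/(2367 + (-7 + (8/3)*53)) = 1/(2367 + (-7 + 424/3)) = 1/(2367 + 403/3) = 1/(7504/3) = 3/7504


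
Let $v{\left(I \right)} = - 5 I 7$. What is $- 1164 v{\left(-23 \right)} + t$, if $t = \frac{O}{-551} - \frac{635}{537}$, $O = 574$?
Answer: $- \frac{277252694863}{295887} \approx -9.3702 \cdot 10^{5}$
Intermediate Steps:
$t = - \frac{658123}{295887}$ ($t = \frac{574}{-551} - \frac{635}{537} = 574 \left(- \frac{1}{551}\right) - \frac{635}{537} = - \frac{574}{551} - \frac{635}{537} = - \frac{658123}{295887} \approx -2.2242$)
$v{\left(I \right)} = - 35 I$
$- 1164 v{\left(-23 \right)} + t = - 1164 \left(\left(-35\right) \left(-23\right)\right) - \frac{658123}{295887} = \left(-1164\right) 805 - \frac{658123}{295887} = -937020 - \frac{658123}{295887} = - \frac{277252694863}{295887}$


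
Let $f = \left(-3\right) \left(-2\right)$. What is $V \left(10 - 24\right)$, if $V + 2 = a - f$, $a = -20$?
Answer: $392$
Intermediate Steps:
$f = 6$
$V = -28$ ($V = -2 - 26 = -28$)
$V \left(10 - 24\right) = - 28 \left(10 - 24\right) = \left(-28\right) \left(-14\right) = 392$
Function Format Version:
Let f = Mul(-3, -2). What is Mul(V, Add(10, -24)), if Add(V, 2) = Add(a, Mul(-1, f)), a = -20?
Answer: 392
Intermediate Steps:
f = 6
V = -28 (V = Add(-2, Add(-20, Mul(-1, 6))) = Add(-2, Add(-20, -6)) = Add(-2, -26) = -28)
Mul(V, Add(10, -24)) = Mul(-28, Add(10, -24)) = Mul(-28, -14) = 392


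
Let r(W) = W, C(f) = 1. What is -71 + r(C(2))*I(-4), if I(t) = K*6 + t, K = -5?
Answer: -105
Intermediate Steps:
I(t) = -30 + t (I(t) = -5*6 + t = -30 + t)
-71 + r(C(2))*I(-4) = -71 + 1*(-30 - 4) = -71 + 1*(-34) = -71 - 34 = -105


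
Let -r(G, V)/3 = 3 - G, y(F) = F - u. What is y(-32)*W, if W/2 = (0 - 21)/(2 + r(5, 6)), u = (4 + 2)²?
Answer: 357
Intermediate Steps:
u = 36 (u = 6² = 36)
y(F) = -36 + F (y(F) = F - 1*36 = F - 36 = -36 + F)
r(G, V) = -9 + 3*G (r(G, V) = -3*(3 - G) = -9 + 3*G)
W = -21/4 (W = 2*((0 - 21)/(2 + (-9 + 3*5))) = 2*(-21/(2 + (-9 + 15))) = 2*(-21/(2 + 6)) = 2*(-21/8) = -21/4 ≈ -5.2500)
y(-32)*W = (-36 - 32)*(-21/4) = -68*(-21/4) = 357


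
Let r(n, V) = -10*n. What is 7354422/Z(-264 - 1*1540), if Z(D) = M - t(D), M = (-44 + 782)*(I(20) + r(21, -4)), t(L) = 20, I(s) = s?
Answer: -3677211/70120 ≈ -52.442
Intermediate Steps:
M = -140220 (M = (-44 + 782)*(20 - 10*21) = 738*(20 - 210) = 738*(-190) = -140220)
Z(D) = -140240 (Z(D) = -140220 - 1*20 = -140220 - 20 = -140240)
7354422/Z(-264 - 1*1540) = 7354422/(-140240) = 7354422*(-1/140240) = -3677211/70120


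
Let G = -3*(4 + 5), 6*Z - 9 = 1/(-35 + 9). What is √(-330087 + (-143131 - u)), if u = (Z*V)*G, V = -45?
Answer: I*√321122113/26 ≈ 689.23*I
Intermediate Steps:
Z = 233/156 (Z = 3/2 + 1/(6*(-35 + 9)) = 3/2 + (⅙)/(-26) = 3/2 + (⅙)*(-1/26) = 3/2 - 1/156 = 233/156 ≈ 1.4936)
G = -27 (G = -3*9 = -27)
u = 94365/52 (u = ((233/156)*(-45))*(-27) = -3495/52*(-27) = 94365/52 ≈ 1814.7)
√(-330087 + (-143131 - u)) = √(-330087 + (-143131 - 1*94365/52)) = √(-330087 + (-143131 - 94365/52)) = √(-330087 - 7537177/52) = √(-24701701/52) = I*√321122113/26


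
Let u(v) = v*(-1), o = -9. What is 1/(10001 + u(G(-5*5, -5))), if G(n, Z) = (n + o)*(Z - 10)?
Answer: 1/9491 ≈ 0.00010536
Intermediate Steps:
G(n, Z) = (-10 + Z)*(-9 + n) (G(n, Z) = (n - 9)*(Z - 10) = (-9 + n)*(-10 + Z) = (-10 + Z)*(-9 + n))
u(v) = -v
1/(10001 + u(G(-5*5, -5))) = 1/(10001 - (90 - (-50)*5 - 9*(-5) - (-25)*5)) = 1/(10001 - (90 - 10*(-25) + 45 - 5*(-25))) = 1/(10001 - (90 + 250 + 45 + 125)) = 1/(10001 - 1*510) = 1/(10001 - 510) = 1/9491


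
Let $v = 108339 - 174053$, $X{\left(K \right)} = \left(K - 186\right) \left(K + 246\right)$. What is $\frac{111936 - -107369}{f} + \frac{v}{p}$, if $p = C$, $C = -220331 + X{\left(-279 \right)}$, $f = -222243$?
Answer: $- \frac{15174989114}{22778351799} \approx -0.6662$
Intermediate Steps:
$X{\left(K \right)} = \left(-186 + K\right) \left(246 + K\right)$
$v = -65714$ ($v = 108339 - 174053 = -65714$)
$C = -204986$ ($C = -220331 + \left(-45756 + \left(-279\right)^{2} + 60 \left(-279\right)\right) = -220331 - -15345 = -220331 + 15345 = -204986$)
$p = -204986$
$\frac{111936 - -107369}{f} + \frac{v}{p} = \frac{111936 - -107369}{-222243} - \frac{65714}{-204986} = \left(111936 + 107369\right) \left(- \frac{1}{222243}\right) - - \frac{32857}{102493} = 219305 \left(- \frac{1}{222243}\right) + \frac{32857}{102493} = - \frac{219305}{222243} + \frac{32857}{102493} = - \frac{15174989114}{22778351799}$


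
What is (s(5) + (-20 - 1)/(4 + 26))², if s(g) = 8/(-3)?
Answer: 10201/900 ≈ 11.334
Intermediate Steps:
s(g) = -8/3 (s(g) = 8*(-⅓) = -8/3)
(s(5) + (-20 - 1)/(4 + 26))² = (-8/3 + (-20 - 1)/(4 + 26))² = (-8/3 - 21/30)² = (-8/3 - 21*1/30)² = (-8/3 - 7/10)² = (-101/30)² = 10201/900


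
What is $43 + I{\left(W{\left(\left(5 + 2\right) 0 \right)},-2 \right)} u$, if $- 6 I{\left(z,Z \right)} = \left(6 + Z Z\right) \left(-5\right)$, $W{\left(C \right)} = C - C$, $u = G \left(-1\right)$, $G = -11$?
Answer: $\frac{404}{3} \approx 134.67$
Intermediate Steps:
$u = 11$ ($u = \left(-11\right) \left(-1\right) = 11$)
$W{\left(C \right)} = 0$
$I{\left(z,Z \right)} = 5 + \frac{5 Z^{2}}{6}$ ($I{\left(z,Z \right)} = - \frac{\left(6 + Z Z\right) \left(-5\right)}{6} = - \frac{\left(6 + Z^{2}\right) \left(-5\right)}{6} = - \frac{-30 - 5 Z^{2}}{6} = 5 + \frac{5 Z^{2}}{6}$)
$43 + I{\left(W{\left(\left(5 + 2\right) 0 \right)},-2 \right)} u = 43 + \left(5 + \frac{5 \left(-2\right)^{2}}{6}\right) 11 = 43 + \left(5 + \frac{5}{6} \cdot 4\right) 11 = 43 + \left(5 + \frac{10}{3}\right) 11 = 43 + \frac{25}{3} \cdot 11 = 43 + \frac{275}{3} = \frac{404}{3}$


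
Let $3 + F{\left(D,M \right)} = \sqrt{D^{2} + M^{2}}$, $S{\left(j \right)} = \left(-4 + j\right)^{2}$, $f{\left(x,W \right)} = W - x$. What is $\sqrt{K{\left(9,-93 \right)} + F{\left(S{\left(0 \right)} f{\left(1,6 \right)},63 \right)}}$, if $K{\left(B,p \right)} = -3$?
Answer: $\sqrt{-6 + \sqrt{10369}} \approx 9.7892$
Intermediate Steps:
$F{\left(D,M \right)} = -3 + \sqrt{D^{2} + M^{2}}$
$\sqrt{K{\left(9,-93 \right)} + F{\left(S{\left(0 \right)} f{\left(1,6 \right)},63 \right)}} = \sqrt{-3 - \left(3 - \sqrt{\left(\left(-4 + 0\right)^{2} \left(6 - 1\right)\right)^{2} + 63^{2}}\right)} = \sqrt{-3 - \left(3 - \sqrt{\left(\left(-4\right)^{2} \left(6 - 1\right)\right)^{2} + 3969}\right)} = \sqrt{-3 - \left(3 - \sqrt{\left(16 \cdot 5\right)^{2} + 3969}\right)} = \sqrt{-3 - \left(3 - \sqrt{80^{2} + 3969}\right)} = \sqrt{-3 - \left(3 - \sqrt{6400 + 3969}\right)} = \sqrt{-3 - \left(3 - \sqrt{10369}\right)} = \sqrt{-6 + \sqrt{10369}}$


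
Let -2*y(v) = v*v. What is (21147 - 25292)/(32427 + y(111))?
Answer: -8290/52533 ≈ -0.15781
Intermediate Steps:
y(v) = -v**2/2 (y(v) = -v*v/2 = -v**2/2)
(21147 - 25292)/(32427 + y(111)) = (21147 - 25292)/(32427 - 1/2*111**2) = -4145/(32427 - 1/2*12321) = -4145/(32427 - 12321/2) = -4145/52533/2 = -4145*2/52533 = -8290/52533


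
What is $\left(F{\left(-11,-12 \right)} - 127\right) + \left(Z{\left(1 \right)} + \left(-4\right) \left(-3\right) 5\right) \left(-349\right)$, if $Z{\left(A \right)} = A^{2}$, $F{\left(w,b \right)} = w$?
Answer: $-21427$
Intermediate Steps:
$\left(F{\left(-11,-12 \right)} - 127\right) + \left(Z{\left(1 \right)} + \left(-4\right) \left(-3\right) 5\right) \left(-349\right) = \left(-11 - 127\right) + \left(1^{2} + \left(-4\right) \left(-3\right) 5\right) \left(-349\right) = -138 + \left(1 + 12 \cdot 5\right) \left(-349\right) = -138 + \left(1 + 60\right) \left(-349\right) = -138 + 61 \left(-349\right) = -138 - 21289 = -21427$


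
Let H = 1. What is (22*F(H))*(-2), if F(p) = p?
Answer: -44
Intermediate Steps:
(22*F(H))*(-2) = (22*1)*(-2) = 22*(-2) = -44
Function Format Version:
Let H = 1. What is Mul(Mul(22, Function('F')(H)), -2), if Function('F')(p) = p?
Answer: -44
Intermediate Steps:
Mul(Mul(22, Function('F')(H)), -2) = Mul(Mul(22, 1), -2) = Mul(22, -2) = -44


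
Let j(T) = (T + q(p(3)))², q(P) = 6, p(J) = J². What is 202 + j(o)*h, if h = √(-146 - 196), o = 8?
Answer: 202 + 588*I*√38 ≈ 202.0 + 3624.7*I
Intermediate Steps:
j(T) = (6 + T)² (j(T) = (T + 6)² = (6 + T)²)
h = 3*I*√38 (h = √(-342) = 3*I*√38 ≈ 18.493*I)
202 + j(o)*h = 202 + (6 + 8)²*(3*I*√38) = 202 + 14²*(3*I*√38) = 202 + 196*(3*I*√38) = 202 + 588*I*√38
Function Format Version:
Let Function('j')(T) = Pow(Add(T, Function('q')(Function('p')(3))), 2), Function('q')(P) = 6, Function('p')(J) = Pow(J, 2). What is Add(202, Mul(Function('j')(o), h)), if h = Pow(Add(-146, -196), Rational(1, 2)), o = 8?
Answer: Add(202, Mul(588, I, Pow(38, Rational(1, 2)))) ≈ Add(202.00, Mul(3624.7, I))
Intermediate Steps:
Function('j')(T) = Pow(Add(6, T), 2) (Function('j')(T) = Pow(Add(T, 6), 2) = Pow(Add(6, T), 2))
h = Mul(3, I, Pow(38, Rational(1, 2))) (h = Pow(-342, Rational(1, 2)) = Mul(3, I, Pow(38, Rational(1, 2))) ≈ Mul(18.493, I))
Add(202, Mul(Function('j')(o), h)) = Add(202, Mul(Pow(Add(6, 8), 2), Mul(3, I, Pow(38, Rational(1, 2))))) = Add(202, Mul(Pow(14, 2), Mul(3, I, Pow(38, Rational(1, 2))))) = Add(202, Mul(196, Mul(3, I, Pow(38, Rational(1, 2))))) = Add(202, Mul(588, I, Pow(38, Rational(1, 2))))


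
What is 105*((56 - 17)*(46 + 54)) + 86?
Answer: 409586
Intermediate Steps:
105*((56 - 17)*(46 + 54)) + 86 = 105*(39*100) + 86 = 105*3900 + 86 = 409500 + 86 = 409586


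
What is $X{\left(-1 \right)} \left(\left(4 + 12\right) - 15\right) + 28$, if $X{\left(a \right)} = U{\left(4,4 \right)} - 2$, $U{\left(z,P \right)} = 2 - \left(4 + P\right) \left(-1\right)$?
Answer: $36$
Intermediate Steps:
$U{\left(z,P \right)} = 6 + P$ ($U{\left(z,P \right)} = 2 - \left(-4 - P\right) = 2 + \left(4 + P\right) = 6 + P$)
$X{\left(a \right)} = 8$ ($X{\left(a \right)} = \left(6 + 4\right) - 2 = 10 - 2 = 8$)
$X{\left(-1 \right)} \left(\left(4 + 12\right) - 15\right) + 28 = 8 \left(\left(4 + 12\right) - 15\right) + 28 = 8 \left(16 - 15\right) + 28 = 8 \cdot 1 + 28 = 8 + 28 = 36$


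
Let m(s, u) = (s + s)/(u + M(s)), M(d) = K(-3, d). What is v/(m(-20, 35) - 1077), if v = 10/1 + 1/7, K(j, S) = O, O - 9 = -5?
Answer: -2769/294301 ≈ -0.0094087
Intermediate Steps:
O = 4 (O = 9 - 5 = 4)
K(j, S) = 4
M(d) = 4
m(s, u) = 2*s/(4 + u) (m(s, u) = (s + s)/(u + 4) = (2*s)/(4 + u) = 2*s/(4 + u))
v = 71/7 (v = 10*1 + 1*(1/7) = 10 + 1/7 = 71/7 ≈ 10.143)
v/(m(-20, 35) - 1077) = (71/7)/(2*(-20)/(4 + 35) - 1077) = (71/7)/(2*(-20)/39 - 1077) = (71/7)/(2*(-20)*(1/39) - 1077) = (71/7)/(-40/39 - 1077) = (71/7)/(-42043/39) = -39/42043*71/7 = -2769/294301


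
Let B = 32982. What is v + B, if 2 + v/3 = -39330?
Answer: -85014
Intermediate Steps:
v = -117996 (v = -6 + 3*(-39330) = -6 - 117990 = -117996)
v + B = -117996 + 32982 = -85014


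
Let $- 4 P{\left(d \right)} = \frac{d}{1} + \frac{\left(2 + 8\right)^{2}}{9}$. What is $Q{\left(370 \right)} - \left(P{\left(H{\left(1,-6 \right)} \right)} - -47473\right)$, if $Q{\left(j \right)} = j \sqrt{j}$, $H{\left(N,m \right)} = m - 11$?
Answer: $- \frac{1709081}{36} + 370 \sqrt{370} \approx -40357.0$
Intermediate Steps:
$H{\left(N,m \right)} = -11 + m$
$P{\left(d \right)} = - \frac{25}{9} - \frac{d}{4}$ ($P{\left(d \right)} = - \frac{\frac{d}{1} + \frac{\left(2 + 8\right)^{2}}{9}}{4} = - \frac{d 1 + 10^{2} \cdot \frac{1}{9}}{4} = - \frac{d + 100 \cdot \frac{1}{9}}{4} = - \frac{d + \frac{100}{9}}{4} = - \frac{\frac{100}{9} + d}{4} = - \frac{25}{9} - \frac{d}{4}$)
$Q{\left(j \right)} = j^{\frac{3}{2}}$
$Q{\left(370 \right)} - \left(P{\left(H{\left(1,-6 \right)} \right)} - -47473\right) = 370^{\frac{3}{2}} - \left(\left(- \frac{25}{9} - \frac{-11 - 6}{4}\right) - -47473\right) = 370 \sqrt{370} - \left(\left(- \frac{25}{9} - - \frac{17}{4}\right) + 47473\right) = 370 \sqrt{370} - \left(\left(- \frac{25}{9} + \frac{17}{4}\right) + 47473\right) = 370 \sqrt{370} - \left(\frac{53}{36} + 47473\right) = 370 \sqrt{370} - \frac{1709081}{36} = - \frac{1709081}{36} + 370 \sqrt{370}$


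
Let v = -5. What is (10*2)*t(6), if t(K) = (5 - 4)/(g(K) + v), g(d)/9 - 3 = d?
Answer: 5/19 ≈ 0.26316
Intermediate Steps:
g(d) = 27 + 9*d
t(K) = 1/(22 + 9*K) (t(K) = (5 - 4)/((27 + 9*K) - 5) = 1/(22 + 9*K))
(10*2)*t(6) = (10*2)/(22 + 9*6) = 20/(22 + 54) = 20/76 = 20*(1/76) = 5/19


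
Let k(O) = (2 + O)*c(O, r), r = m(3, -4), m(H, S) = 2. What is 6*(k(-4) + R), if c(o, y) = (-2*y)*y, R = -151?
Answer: -810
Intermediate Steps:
r = 2
c(o, y) = -2*y²
k(O) = -16 - 8*O (k(O) = (2 + O)*(-2*2²) = (2 + O)*(-2*4) = (2 + O)*(-8) = -16 - 8*O)
6*(k(-4) + R) = 6*((-16 - 8*(-4)) - 151) = 6*((-16 + 32) - 151) = 6*(16 - 151) = 6*(-135) = -810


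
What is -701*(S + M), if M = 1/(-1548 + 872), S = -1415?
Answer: 670535241/676 ≈ 9.9192e+5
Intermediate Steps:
M = -1/676 (M = 1/(-676) = -1/676 ≈ -0.0014793)
-701*(S + M) = -701*(-1415 - 1/676) = -701*(-956541/676) = 670535241/676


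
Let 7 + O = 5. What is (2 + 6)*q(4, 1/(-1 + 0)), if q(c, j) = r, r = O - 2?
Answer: -32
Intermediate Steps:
O = -2 (O = -7 + 5 = -2)
r = -4 (r = -2 - 2 = -4)
q(c, j) = -4
(2 + 6)*q(4, 1/(-1 + 0)) = (2 + 6)*(-4) = 8*(-4) = -32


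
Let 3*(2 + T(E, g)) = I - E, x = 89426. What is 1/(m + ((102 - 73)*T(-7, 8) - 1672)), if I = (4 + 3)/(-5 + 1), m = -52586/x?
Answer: -178852/300442393 ≈ -0.00059530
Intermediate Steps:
m = -26293/44713 (m = -52586/89426 = -52586*1/89426 = -26293/44713 ≈ -0.58804)
I = -7/4 (I = 7/(-4) = 7*(-¼) = -7/4 ≈ -1.7500)
T(E, g) = -31/12 - E/3 (T(E, g) = -2 + (-7/4 - E)/3 = -2 + (-7/12 - E/3) = -31/12 - E/3)
1/(m + ((102 - 73)*T(-7, 8) - 1672)) = 1/(-26293/44713 + ((102 - 73)*(-31/12 - ⅓*(-7)) - 1672)) = 1/(-26293/44713 + (29*(-31/12 + 7/3) - 1672)) = 1/(-26293/44713 + (29*(-¼) - 1672)) = 1/(-26293/44713 + (-29/4 - 1672)) = 1/(-26293/44713 - 6717/4) = 1/(-300442393/178852) = -178852/300442393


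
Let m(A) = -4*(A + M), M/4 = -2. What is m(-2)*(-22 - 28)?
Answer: -2000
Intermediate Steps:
M = -8 (M = 4*(-2) = -8)
m(A) = 32 - 4*A (m(A) = -4*(A - 8) = -4*(-8 + A) = 32 - 4*A)
m(-2)*(-22 - 28) = (32 - 4*(-2))*(-22 - 28) = (32 + 8)*(-50) = 40*(-50) = -2000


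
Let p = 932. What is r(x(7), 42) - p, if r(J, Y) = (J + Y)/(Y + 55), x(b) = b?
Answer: -90355/97 ≈ -931.50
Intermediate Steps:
r(J, Y) = (J + Y)/(55 + Y)
r(x(7), 42) - p = (7 + 42)/(55 + 42) - 1*932 = 49/97 - 932 = -90355/97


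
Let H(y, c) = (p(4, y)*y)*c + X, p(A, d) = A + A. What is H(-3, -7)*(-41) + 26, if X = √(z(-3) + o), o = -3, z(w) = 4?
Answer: -6903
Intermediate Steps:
p(A, d) = 2*A
X = 1 (X = √(4 - 3) = √1 = 1)
H(y, c) = 1 + 8*c*y (H(y, c) = ((2*4)*y)*c + 1 = (8*y)*c + 1 = 8*c*y + 1 = 1 + 8*c*y)
H(-3, -7)*(-41) + 26 = (1 + 8*(-7)*(-3))*(-41) + 26 = (1 + 168)*(-41) + 26 = 169*(-41) + 26 = -6929 + 26 = -6903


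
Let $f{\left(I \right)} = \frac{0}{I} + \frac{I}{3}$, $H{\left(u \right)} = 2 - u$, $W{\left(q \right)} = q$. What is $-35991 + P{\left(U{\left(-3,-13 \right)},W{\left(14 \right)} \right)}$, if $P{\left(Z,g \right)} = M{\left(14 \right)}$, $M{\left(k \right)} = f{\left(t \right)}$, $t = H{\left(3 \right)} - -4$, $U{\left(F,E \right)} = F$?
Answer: $-35990$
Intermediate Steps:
$t = 3$ ($t = \left(2 - 3\right) - -4 = \left(2 - 3\right) + 4 = -1 + 4 = 3$)
$f{\left(I \right)} = \frac{I}{3}$ ($f{\left(I \right)} = 0 + I \frac{1}{3} = 0 + \frac{I}{3} = \frac{I}{3}$)
$M{\left(k \right)} = 1$ ($M{\left(k \right)} = \frac{1}{3} \cdot 3 = 1$)
$P{\left(Z,g \right)} = 1$
$-35991 + P{\left(U{\left(-3,-13 \right)},W{\left(14 \right)} \right)} = -35991 + 1 = -35990$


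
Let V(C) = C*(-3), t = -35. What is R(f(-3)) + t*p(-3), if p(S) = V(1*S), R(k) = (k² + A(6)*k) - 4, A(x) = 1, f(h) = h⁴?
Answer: 6323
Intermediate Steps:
V(C) = -3*C
R(k) = -4 + k + k² (R(k) = (k² + 1*k) - 4 = (k² + k) - 4 = (k + k²) - 4 = -4 + k + k²)
p(S) = -3*S
R(f(-3)) + t*p(-3) = (-4 + (-3)⁴ + ((-3)⁴)²) - (-105)*(-3) = (-4 + 81 + 81²) - 35*9 = (-4 + 81 + 6561) - 315 = 6638 - 315 = 6323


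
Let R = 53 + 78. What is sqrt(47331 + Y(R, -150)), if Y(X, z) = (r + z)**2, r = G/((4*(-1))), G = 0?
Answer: 3*sqrt(7759) ≈ 264.26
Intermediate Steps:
r = 0 (r = 0/((4*(-1))) = 0/(-4) = 0*(-1/4) = 0)
R = 131
Y(X, z) = z**2 (Y(X, z) = (0 + z)**2 = z**2)
sqrt(47331 + Y(R, -150)) = sqrt(47331 + (-150)**2) = sqrt(47331 + 22500) = sqrt(69831) = 3*sqrt(7759)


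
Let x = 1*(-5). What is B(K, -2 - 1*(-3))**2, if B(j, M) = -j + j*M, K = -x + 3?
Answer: 0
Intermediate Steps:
x = -5
K = 8 (K = -1*(-5) + 3 = 5 + 3 = 8)
B(j, M) = -j + M*j
B(K, -2 - 1*(-3))**2 = (8*(-1 + (-2 - 1*(-3))))**2 = (8*(-1 + (-2 + 3)))**2 = (8*(-1 + 1))**2 = (8*0)**2 = 0**2 = 0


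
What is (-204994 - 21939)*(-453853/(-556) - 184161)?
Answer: 23133473543579/556 ≈ 4.1607e+10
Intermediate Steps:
(-204994 - 21939)*(-453853/(-556) - 184161) = -226933*(-453853*(-1/556) - 184161) = -226933*(453853/556 - 184161) = -226933*(-101939663/556) = 23133473543579/556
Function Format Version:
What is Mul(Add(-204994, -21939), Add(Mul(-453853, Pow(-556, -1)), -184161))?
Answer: Rational(23133473543579, 556) ≈ 4.1607e+10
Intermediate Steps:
Mul(Add(-204994, -21939), Add(Mul(-453853, Pow(-556, -1)), -184161)) = Mul(-226933, Add(Mul(-453853, Rational(-1, 556)), -184161)) = Mul(-226933, Add(Rational(453853, 556), -184161)) = Mul(-226933, Rational(-101939663, 556)) = Rational(23133473543579, 556)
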